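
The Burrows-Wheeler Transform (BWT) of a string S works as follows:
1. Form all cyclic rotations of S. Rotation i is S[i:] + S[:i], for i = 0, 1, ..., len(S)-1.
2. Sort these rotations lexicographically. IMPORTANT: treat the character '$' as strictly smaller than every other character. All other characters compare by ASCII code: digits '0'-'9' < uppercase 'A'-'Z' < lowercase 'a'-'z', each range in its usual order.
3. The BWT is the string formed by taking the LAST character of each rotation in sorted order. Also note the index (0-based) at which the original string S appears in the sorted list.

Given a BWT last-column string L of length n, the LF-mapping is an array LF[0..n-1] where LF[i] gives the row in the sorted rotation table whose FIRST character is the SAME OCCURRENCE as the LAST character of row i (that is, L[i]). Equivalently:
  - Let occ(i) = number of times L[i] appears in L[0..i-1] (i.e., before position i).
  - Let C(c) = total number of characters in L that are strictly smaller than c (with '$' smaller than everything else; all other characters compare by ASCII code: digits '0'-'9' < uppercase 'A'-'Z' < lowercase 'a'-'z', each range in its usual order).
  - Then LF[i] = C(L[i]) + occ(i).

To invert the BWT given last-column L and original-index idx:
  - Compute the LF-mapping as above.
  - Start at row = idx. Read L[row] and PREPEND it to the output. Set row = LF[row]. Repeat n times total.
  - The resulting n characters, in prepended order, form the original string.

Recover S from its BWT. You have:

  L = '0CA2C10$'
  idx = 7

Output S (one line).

LF mapping: 1 6 5 4 7 3 2 0
Walk LF starting at row 7, prepending L[row]:
  step 1: row=7, L[7]='$', prepend. Next row=LF[7]=0
  step 2: row=0, L[0]='0', prepend. Next row=LF[0]=1
  step 3: row=1, L[1]='C', prepend. Next row=LF[1]=6
  step 4: row=6, L[6]='0', prepend. Next row=LF[6]=2
  step 5: row=2, L[2]='A', prepend. Next row=LF[2]=5
  step 6: row=5, L[5]='1', prepend. Next row=LF[5]=3
  step 7: row=3, L[3]='2', prepend. Next row=LF[3]=4
  step 8: row=4, L[4]='C', prepend. Next row=LF[4]=7
Reversed output: C21A0C0$

Answer: C21A0C0$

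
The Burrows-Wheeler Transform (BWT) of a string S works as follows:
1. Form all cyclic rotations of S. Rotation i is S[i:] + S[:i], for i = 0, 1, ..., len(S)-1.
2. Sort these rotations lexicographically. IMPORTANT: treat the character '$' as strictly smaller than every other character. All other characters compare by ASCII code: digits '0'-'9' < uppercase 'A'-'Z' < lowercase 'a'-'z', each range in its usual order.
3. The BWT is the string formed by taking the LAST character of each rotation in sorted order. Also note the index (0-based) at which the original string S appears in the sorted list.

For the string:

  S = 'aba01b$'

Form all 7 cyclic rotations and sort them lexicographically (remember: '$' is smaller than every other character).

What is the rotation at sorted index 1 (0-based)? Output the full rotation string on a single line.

All 7 rotations (rotation i = S[i:]+S[:i]):
  rot[0] = aba01b$
  rot[1] = ba01b$a
  rot[2] = a01b$ab
  rot[3] = 01b$aba
  rot[4] = 1b$aba0
  rot[5] = b$aba01
  rot[6] = $aba01b
Sorted (with $ < everything):
  sorted[0] = $aba01b
  sorted[1] = 01b$aba
  sorted[2] = 1b$aba0
  sorted[3] = a01b$ab
  sorted[4] = aba01b$
  sorted[5] = b$aba01
  sorted[6] = ba01b$a
sorted[1] = 01b$aba

Answer: 01b$aba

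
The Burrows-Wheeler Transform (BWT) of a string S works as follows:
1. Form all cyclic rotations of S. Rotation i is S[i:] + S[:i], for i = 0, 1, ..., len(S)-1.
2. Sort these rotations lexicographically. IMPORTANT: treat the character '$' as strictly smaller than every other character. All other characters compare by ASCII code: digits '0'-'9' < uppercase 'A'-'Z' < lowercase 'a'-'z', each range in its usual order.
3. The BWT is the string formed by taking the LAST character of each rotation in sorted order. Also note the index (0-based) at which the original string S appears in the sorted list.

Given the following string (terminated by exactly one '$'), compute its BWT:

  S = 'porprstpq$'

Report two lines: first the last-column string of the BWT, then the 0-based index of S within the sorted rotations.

Answer: qp$trpoprs
2

Derivation:
All 10 rotations (rotation i = S[i:]+S[:i]):
  rot[0] = porprstpq$
  rot[1] = orprstpq$p
  rot[2] = rprstpq$po
  rot[3] = prstpq$por
  rot[4] = rstpq$porp
  rot[5] = stpq$porpr
  rot[6] = tpq$porprs
  rot[7] = pq$porprst
  rot[8] = q$porprstp
  rot[9] = $porprstpq
Sorted (with $ < everything):
  sorted[0] = $porprstpq  (last char: 'q')
  sorted[1] = orprstpq$p  (last char: 'p')
  sorted[2] = porprstpq$  (last char: '$')
  sorted[3] = pq$porprst  (last char: 't')
  sorted[4] = prstpq$por  (last char: 'r')
  sorted[5] = q$porprstp  (last char: 'p')
  sorted[6] = rprstpq$po  (last char: 'o')
  sorted[7] = rstpq$porp  (last char: 'p')
  sorted[8] = stpq$porpr  (last char: 'r')
  sorted[9] = tpq$porprs  (last char: 's')
Last column: qp$trpoprs
Original string S is at sorted index 2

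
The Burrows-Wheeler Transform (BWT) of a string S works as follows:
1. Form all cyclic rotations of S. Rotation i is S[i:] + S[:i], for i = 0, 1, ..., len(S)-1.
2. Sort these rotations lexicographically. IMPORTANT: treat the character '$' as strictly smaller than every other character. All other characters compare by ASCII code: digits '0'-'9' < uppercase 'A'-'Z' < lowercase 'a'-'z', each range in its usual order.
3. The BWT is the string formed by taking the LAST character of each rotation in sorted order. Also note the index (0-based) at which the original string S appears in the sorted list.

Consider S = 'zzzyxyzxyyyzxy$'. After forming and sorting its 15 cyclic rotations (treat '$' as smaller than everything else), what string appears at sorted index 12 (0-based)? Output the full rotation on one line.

All 15 rotations (rotation i = S[i:]+S[:i]):
  rot[0] = zzzyxyzxyyyzxy$
  rot[1] = zzyxyzxyyyzxy$z
  rot[2] = zyxyzxyyyzxy$zz
  rot[3] = yxyzxyyyzxy$zzz
  rot[4] = xyzxyyyzxy$zzzy
  rot[5] = yzxyyyzxy$zzzyx
  rot[6] = zxyyyzxy$zzzyxy
  rot[7] = xyyyzxy$zzzyxyz
  rot[8] = yyyzxy$zzzyxyzx
  rot[9] = yyzxy$zzzyxyzxy
  rot[10] = yzxy$zzzyxyzxyy
  rot[11] = zxy$zzzyxyzxyyy
  rot[12] = xy$zzzyxyzxyyyz
  rot[13] = y$zzzyxyzxyyyzx
  rot[14] = $zzzyxyzxyyyzxy
Sorted (with $ < everything):
  sorted[0] = $zzzyxyzxyyyzxy
  sorted[1] = xy$zzzyxyzxyyyz
  sorted[2] = xyyyzxy$zzzyxyz
  sorted[3] = xyzxyyyzxy$zzzy
  sorted[4] = y$zzzyxyzxyyyzx
  sorted[5] = yxyzxyyyzxy$zzz
  sorted[6] = yyyzxy$zzzyxyzx
  sorted[7] = yyzxy$zzzyxyzxy
  sorted[8] = yzxy$zzzyxyzxyy
  sorted[9] = yzxyyyzxy$zzzyx
  sorted[10] = zxy$zzzyxyzxyyy
  sorted[11] = zxyyyzxy$zzzyxy
  sorted[12] = zyxyzxyyyzxy$zz
  sorted[13] = zzyxyzxyyyzxy$z
  sorted[14] = zzzyxyzxyyyzxy$
sorted[12] = zyxyzxyyyzxy$zz

Answer: zyxyzxyyyzxy$zz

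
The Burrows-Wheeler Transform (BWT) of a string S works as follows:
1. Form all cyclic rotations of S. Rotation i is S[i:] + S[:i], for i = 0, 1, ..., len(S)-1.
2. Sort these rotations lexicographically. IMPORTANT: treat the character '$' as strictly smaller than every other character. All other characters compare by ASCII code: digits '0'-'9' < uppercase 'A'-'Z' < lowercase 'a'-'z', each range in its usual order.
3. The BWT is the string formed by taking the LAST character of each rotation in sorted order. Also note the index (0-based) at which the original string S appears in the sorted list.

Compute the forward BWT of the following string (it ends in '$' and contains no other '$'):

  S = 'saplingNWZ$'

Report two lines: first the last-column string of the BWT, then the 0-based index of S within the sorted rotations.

Answer: ZgNWsnlpia$
10

Derivation:
All 11 rotations (rotation i = S[i:]+S[:i]):
  rot[0] = saplingNWZ$
  rot[1] = aplingNWZ$s
  rot[2] = plingNWZ$sa
  rot[3] = lingNWZ$sap
  rot[4] = ingNWZ$sapl
  rot[5] = ngNWZ$sapli
  rot[6] = gNWZ$saplin
  rot[7] = NWZ$sapling
  rot[8] = WZ$saplingN
  rot[9] = Z$saplingNW
  rot[10] = $saplingNWZ
Sorted (with $ < everything):
  sorted[0] = $saplingNWZ  (last char: 'Z')
  sorted[1] = NWZ$sapling  (last char: 'g')
  sorted[2] = WZ$saplingN  (last char: 'N')
  sorted[3] = Z$saplingNW  (last char: 'W')
  sorted[4] = aplingNWZ$s  (last char: 's')
  sorted[5] = gNWZ$saplin  (last char: 'n')
  sorted[6] = ingNWZ$sapl  (last char: 'l')
  sorted[7] = lingNWZ$sap  (last char: 'p')
  sorted[8] = ngNWZ$sapli  (last char: 'i')
  sorted[9] = plingNWZ$sa  (last char: 'a')
  sorted[10] = saplingNWZ$  (last char: '$')
Last column: ZgNWsnlpia$
Original string S is at sorted index 10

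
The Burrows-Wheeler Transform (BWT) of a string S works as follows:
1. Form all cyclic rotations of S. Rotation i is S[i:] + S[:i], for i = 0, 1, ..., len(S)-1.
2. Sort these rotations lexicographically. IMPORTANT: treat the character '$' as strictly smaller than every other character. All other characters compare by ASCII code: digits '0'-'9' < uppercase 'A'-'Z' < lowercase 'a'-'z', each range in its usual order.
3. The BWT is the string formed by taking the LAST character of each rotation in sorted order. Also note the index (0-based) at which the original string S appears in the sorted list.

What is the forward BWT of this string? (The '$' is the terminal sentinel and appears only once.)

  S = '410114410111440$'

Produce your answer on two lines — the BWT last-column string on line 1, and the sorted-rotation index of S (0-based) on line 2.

Answer: 0411440101144$11
13

Derivation:
All 16 rotations (rotation i = S[i:]+S[:i]):
  rot[0] = 410114410111440$
  rot[1] = 10114410111440$4
  rot[2] = 0114410111440$41
  rot[3] = 114410111440$410
  rot[4] = 14410111440$4101
  rot[5] = 4410111440$41011
  rot[6] = 410111440$410114
  rot[7] = 10111440$4101144
  rot[8] = 0111440$41011441
  rot[9] = 111440$410114410
  rot[10] = 11440$4101144101
  rot[11] = 1440$41011441011
  rot[12] = 440$410114410111
  rot[13] = 40$4101144101114
  rot[14] = 0$41011441011144
  rot[15] = $410114410111440
Sorted (with $ < everything):
  sorted[0] = $410114410111440  (last char: '0')
  sorted[1] = 0$41011441011144  (last char: '4')
  sorted[2] = 0111440$41011441  (last char: '1')
  sorted[3] = 0114410111440$41  (last char: '1')
  sorted[4] = 10111440$4101144  (last char: '4')
  sorted[5] = 10114410111440$4  (last char: '4')
  sorted[6] = 111440$410114410  (last char: '0')
  sorted[7] = 11440$4101144101  (last char: '1')
  sorted[8] = 114410111440$410  (last char: '0')
  sorted[9] = 1440$41011441011  (last char: '1')
  sorted[10] = 14410111440$4101  (last char: '1')
  sorted[11] = 40$4101144101114  (last char: '4')
  sorted[12] = 410111440$410114  (last char: '4')
  sorted[13] = 410114410111440$  (last char: '$')
  sorted[14] = 440$410114410111  (last char: '1')
  sorted[15] = 4410111440$41011  (last char: '1')
Last column: 0411440101144$11
Original string S is at sorted index 13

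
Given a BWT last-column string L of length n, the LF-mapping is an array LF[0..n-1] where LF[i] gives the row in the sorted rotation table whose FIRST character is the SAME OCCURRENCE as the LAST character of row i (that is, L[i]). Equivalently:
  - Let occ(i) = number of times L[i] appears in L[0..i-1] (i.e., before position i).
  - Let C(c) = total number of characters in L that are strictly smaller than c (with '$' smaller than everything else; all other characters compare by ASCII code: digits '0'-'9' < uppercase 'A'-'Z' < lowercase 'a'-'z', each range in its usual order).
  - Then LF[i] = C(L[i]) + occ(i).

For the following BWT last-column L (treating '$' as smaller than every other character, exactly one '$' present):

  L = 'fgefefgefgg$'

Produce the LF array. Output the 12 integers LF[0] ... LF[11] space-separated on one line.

Answer: 4 8 1 5 2 6 9 3 7 10 11 0

Derivation:
Char counts: '$':1, 'e':3, 'f':4, 'g':4
C (first-col start): C('$')=0, C('e')=1, C('f')=4, C('g')=8
L[0]='f': occ=0, LF[0]=C('f')+0=4+0=4
L[1]='g': occ=0, LF[1]=C('g')+0=8+0=8
L[2]='e': occ=0, LF[2]=C('e')+0=1+0=1
L[3]='f': occ=1, LF[3]=C('f')+1=4+1=5
L[4]='e': occ=1, LF[4]=C('e')+1=1+1=2
L[5]='f': occ=2, LF[5]=C('f')+2=4+2=6
L[6]='g': occ=1, LF[6]=C('g')+1=8+1=9
L[7]='e': occ=2, LF[7]=C('e')+2=1+2=3
L[8]='f': occ=3, LF[8]=C('f')+3=4+3=7
L[9]='g': occ=2, LF[9]=C('g')+2=8+2=10
L[10]='g': occ=3, LF[10]=C('g')+3=8+3=11
L[11]='$': occ=0, LF[11]=C('$')+0=0+0=0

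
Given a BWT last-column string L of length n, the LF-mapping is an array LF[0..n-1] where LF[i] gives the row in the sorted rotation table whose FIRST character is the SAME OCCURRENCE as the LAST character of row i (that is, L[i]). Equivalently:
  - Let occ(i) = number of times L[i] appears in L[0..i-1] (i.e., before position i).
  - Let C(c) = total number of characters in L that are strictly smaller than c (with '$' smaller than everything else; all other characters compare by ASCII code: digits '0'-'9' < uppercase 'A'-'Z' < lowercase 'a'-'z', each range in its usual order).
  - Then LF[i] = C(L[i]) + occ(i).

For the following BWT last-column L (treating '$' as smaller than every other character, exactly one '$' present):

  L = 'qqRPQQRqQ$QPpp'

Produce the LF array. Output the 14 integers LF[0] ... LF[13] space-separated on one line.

Char counts: '$':1, 'P':2, 'Q':4, 'R':2, 'p':2, 'q':3
C (first-col start): C('$')=0, C('P')=1, C('Q')=3, C('R')=7, C('p')=9, C('q')=11
L[0]='q': occ=0, LF[0]=C('q')+0=11+0=11
L[1]='q': occ=1, LF[1]=C('q')+1=11+1=12
L[2]='R': occ=0, LF[2]=C('R')+0=7+0=7
L[3]='P': occ=0, LF[3]=C('P')+0=1+0=1
L[4]='Q': occ=0, LF[4]=C('Q')+0=3+0=3
L[5]='Q': occ=1, LF[5]=C('Q')+1=3+1=4
L[6]='R': occ=1, LF[6]=C('R')+1=7+1=8
L[7]='q': occ=2, LF[7]=C('q')+2=11+2=13
L[8]='Q': occ=2, LF[8]=C('Q')+2=3+2=5
L[9]='$': occ=0, LF[9]=C('$')+0=0+0=0
L[10]='Q': occ=3, LF[10]=C('Q')+3=3+3=6
L[11]='P': occ=1, LF[11]=C('P')+1=1+1=2
L[12]='p': occ=0, LF[12]=C('p')+0=9+0=9
L[13]='p': occ=1, LF[13]=C('p')+1=9+1=10

Answer: 11 12 7 1 3 4 8 13 5 0 6 2 9 10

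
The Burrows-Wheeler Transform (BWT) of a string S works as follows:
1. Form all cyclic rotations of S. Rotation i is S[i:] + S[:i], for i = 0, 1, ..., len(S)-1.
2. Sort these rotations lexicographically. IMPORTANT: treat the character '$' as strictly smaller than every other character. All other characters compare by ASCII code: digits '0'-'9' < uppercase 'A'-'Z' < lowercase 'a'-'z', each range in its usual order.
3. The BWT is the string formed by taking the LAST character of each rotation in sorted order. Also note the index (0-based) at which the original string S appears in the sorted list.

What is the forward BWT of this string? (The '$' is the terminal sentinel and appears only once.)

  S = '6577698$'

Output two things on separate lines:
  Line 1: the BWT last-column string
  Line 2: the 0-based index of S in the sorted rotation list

All 8 rotations (rotation i = S[i:]+S[:i]):
  rot[0] = 6577698$
  rot[1] = 577698$6
  rot[2] = 77698$65
  rot[3] = 7698$657
  rot[4] = 698$6577
  rot[5] = 98$65776
  rot[6] = 8$657769
  rot[7] = $6577698
Sorted (with $ < everything):
  sorted[0] = $6577698  (last char: '8')
  sorted[1] = 577698$6  (last char: '6')
  sorted[2] = 6577698$  (last char: '$')
  sorted[3] = 698$6577  (last char: '7')
  sorted[4] = 7698$657  (last char: '7')
  sorted[5] = 77698$65  (last char: '5')
  sorted[6] = 8$657769  (last char: '9')
  sorted[7] = 98$65776  (last char: '6')
Last column: 86$77596
Original string S is at sorted index 2

Answer: 86$77596
2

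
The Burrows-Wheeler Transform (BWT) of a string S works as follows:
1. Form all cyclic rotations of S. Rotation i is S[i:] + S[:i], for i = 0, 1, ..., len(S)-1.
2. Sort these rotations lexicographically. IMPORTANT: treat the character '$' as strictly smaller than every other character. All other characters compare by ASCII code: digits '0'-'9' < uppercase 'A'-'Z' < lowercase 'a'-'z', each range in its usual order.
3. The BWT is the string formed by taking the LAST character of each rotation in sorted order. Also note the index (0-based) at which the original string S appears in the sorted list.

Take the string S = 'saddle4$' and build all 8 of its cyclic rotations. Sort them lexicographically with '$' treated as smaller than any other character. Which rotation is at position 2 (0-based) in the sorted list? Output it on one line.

Answer: addle4$s

Derivation:
All 8 rotations (rotation i = S[i:]+S[:i]):
  rot[0] = saddle4$
  rot[1] = addle4$s
  rot[2] = ddle4$sa
  rot[3] = dle4$sad
  rot[4] = le4$sadd
  rot[5] = e4$saddl
  rot[6] = 4$saddle
  rot[7] = $saddle4
Sorted (with $ < everything):
  sorted[0] = $saddle4
  sorted[1] = 4$saddle
  sorted[2] = addle4$s
  sorted[3] = ddle4$sa
  sorted[4] = dle4$sad
  sorted[5] = e4$saddl
  sorted[6] = le4$sadd
  sorted[7] = saddle4$
sorted[2] = addle4$s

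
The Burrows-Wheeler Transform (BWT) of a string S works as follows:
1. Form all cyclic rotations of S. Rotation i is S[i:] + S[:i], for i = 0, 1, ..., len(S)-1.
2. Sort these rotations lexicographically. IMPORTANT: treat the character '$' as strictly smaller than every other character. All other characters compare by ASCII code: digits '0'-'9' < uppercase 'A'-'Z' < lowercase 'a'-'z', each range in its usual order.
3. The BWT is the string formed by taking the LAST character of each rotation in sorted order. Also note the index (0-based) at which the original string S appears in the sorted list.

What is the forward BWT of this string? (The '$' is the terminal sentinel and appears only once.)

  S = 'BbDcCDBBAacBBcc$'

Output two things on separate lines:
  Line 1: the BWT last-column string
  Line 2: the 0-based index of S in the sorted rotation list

All 16 rotations (rotation i = S[i:]+S[:i]):
  rot[0] = BbDcCDBBAacBBcc$
  rot[1] = bDcCDBBAacBBcc$B
  rot[2] = DcCDBBAacBBcc$Bb
  rot[3] = cCDBBAacBBcc$BbD
  rot[4] = CDBBAacBBcc$BbDc
  rot[5] = DBBAacBBcc$BbDcC
  rot[6] = BBAacBBcc$BbDcCD
  rot[7] = BAacBBcc$BbDcCDB
  rot[8] = AacBBcc$BbDcCDBB
  rot[9] = acBBcc$BbDcCDBBA
  rot[10] = cBBcc$BbDcCDBBAa
  rot[11] = BBcc$BbDcCDBBAac
  rot[12] = Bcc$BbDcCDBBAacB
  rot[13] = cc$BbDcCDBBAacBB
  rot[14] = c$BbDcCDBBAacBBc
  rot[15] = $BbDcCDBBAacBBcc
Sorted (with $ < everything):
  sorted[0] = $BbDcCDBBAacBBcc  (last char: 'c')
  sorted[1] = AacBBcc$BbDcCDBB  (last char: 'B')
  sorted[2] = BAacBBcc$BbDcCDB  (last char: 'B')
  sorted[3] = BBAacBBcc$BbDcCD  (last char: 'D')
  sorted[4] = BBcc$BbDcCDBBAac  (last char: 'c')
  sorted[5] = BbDcCDBBAacBBcc$  (last char: '$')
  sorted[6] = Bcc$BbDcCDBBAacB  (last char: 'B')
  sorted[7] = CDBBAacBBcc$BbDc  (last char: 'c')
  sorted[8] = DBBAacBBcc$BbDcC  (last char: 'C')
  sorted[9] = DcCDBBAacBBcc$Bb  (last char: 'b')
  sorted[10] = acBBcc$BbDcCDBBA  (last char: 'A')
  sorted[11] = bDcCDBBAacBBcc$B  (last char: 'B')
  sorted[12] = c$BbDcCDBBAacBBc  (last char: 'c')
  sorted[13] = cBBcc$BbDcCDBBAa  (last char: 'a')
  sorted[14] = cCDBBAacBBcc$BbD  (last char: 'D')
  sorted[15] = cc$BbDcCDBBAacBB  (last char: 'B')
Last column: cBBDc$BcCbABcaDB
Original string S is at sorted index 5

Answer: cBBDc$BcCbABcaDB
5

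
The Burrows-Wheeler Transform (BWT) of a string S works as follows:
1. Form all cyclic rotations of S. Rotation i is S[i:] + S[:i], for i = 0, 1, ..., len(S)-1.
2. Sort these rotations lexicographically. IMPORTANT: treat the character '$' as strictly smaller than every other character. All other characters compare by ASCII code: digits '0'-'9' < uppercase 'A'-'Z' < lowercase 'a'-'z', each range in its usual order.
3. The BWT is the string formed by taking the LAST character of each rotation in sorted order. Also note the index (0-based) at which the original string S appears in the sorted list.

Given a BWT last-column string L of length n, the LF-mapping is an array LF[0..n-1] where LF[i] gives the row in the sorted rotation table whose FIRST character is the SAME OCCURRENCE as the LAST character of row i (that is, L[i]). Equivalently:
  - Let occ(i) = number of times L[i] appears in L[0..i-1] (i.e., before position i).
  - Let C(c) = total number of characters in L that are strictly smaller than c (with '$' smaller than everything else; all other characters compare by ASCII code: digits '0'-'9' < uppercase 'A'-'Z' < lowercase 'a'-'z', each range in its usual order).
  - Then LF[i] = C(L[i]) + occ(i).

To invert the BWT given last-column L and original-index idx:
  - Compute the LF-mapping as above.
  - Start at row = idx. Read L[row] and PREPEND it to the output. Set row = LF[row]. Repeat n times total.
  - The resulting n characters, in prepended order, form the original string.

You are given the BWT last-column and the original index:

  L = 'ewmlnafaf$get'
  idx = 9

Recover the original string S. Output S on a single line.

Answer: magnetwaffle$

Derivation:
LF mapping: 3 12 9 8 10 1 5 2 6 0 7 4 11
Walk LF starting at row 9, prepending L[row]:
  step 1: row=9, L[9]='$', prepend. Next row=LF[9]=0
  step 2: row=0, L[0]='e', prepend. Next row=LF[0]=3
  step 3: row=3, L[3]='l', prepend. Next row=LF[3]=8
  step 4: row=8, L[8]='f', prepend. Next row=LF[8]=6
  step 5: row=6, L[6]='f', prepend. Next row=LF[6]=5
  step 6: row=5, L[5]='a', prepend. Next row=LF[5]=1
  step 7: row=1, L[1]='w', prepend. Next row=LF[1]=12
  step 8: row=12, L[12]='t', prepend. Next row=LF[12]=11
  step 9: row=11, L[11]='e', prepend. Next row=LF[11]=4
  step 10: row=4, L[4]='n', prepend. Next row=LF[4]=10
  step 11: row=10, L[10]='g', prepend. Next row=LF[10]=7
  step 12: row=7, L[7]='a', prepend. Next row=LF[7]=2
  step 13: row=2, L[2]='m', prepend. Next row=LF[2]=9
Reversed output: magnetwaffle$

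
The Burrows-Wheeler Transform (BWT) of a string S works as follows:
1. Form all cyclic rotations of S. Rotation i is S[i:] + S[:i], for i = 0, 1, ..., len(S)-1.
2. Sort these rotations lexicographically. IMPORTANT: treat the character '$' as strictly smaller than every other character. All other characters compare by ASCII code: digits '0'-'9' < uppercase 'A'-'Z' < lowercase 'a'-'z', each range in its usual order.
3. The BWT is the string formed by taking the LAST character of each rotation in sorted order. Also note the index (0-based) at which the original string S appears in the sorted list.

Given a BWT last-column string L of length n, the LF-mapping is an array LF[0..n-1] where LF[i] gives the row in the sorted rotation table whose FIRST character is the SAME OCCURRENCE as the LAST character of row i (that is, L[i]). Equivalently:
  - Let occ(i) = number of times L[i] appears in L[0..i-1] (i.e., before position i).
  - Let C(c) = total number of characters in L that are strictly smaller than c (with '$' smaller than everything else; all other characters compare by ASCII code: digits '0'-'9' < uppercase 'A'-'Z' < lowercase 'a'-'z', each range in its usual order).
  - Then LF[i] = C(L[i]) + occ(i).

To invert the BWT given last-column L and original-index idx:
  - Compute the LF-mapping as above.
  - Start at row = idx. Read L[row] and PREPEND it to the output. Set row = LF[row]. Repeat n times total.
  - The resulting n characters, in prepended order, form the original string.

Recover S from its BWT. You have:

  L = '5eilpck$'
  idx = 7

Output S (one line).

Answer: pickle5$

Derivation:
LF mapping: 1 3 4 6 7 2 5 0
Walk LF starting at row 7, prepending L[row]:
  step 1: row=7, L[7]='$', prepend. Next row=LF[7]=0
  step 2: row=0, L[0]='5', prepend. Next row=LF[0]=1
  step 3: row=1, L[1]='e', prepend. Next row=LF[1]=3
  step 4: row=3, L[3]='l', prepend. Next row=LF[3]=6
  step 5: row=6, L[6]='k', prepend. Next row=LF[6]=5
  step 6: row=5, L[5]='c', prepend. Next row=LF[5]=2
  step 7: row=2, L[2]='i', prepend. Next row=LF[2]=4
  step 8: row=4, L[4]='p', prepend. Next row=LF[4]=7
Reversed output: pickle5$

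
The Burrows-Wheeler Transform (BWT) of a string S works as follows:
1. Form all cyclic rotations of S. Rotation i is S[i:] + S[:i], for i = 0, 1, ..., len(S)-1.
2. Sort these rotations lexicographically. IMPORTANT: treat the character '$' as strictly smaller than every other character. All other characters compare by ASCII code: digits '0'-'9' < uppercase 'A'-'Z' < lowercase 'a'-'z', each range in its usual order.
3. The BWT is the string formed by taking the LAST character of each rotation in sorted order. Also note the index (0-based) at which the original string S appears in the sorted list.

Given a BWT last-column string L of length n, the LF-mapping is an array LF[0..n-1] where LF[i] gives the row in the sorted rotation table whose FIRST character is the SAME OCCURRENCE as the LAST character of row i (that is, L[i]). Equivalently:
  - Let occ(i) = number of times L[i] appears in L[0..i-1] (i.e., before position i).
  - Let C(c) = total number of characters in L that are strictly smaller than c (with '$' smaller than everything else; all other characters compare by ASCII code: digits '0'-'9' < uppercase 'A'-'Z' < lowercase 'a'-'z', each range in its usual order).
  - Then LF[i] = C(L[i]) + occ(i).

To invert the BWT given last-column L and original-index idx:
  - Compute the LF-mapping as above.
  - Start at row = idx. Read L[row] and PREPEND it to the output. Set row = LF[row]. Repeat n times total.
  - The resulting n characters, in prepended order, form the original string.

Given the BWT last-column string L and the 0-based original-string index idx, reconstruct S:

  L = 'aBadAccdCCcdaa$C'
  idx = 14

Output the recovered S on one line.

Answer: daBACadCaccCdca$

Derivation:
LF mapping: 6 2 7 13 1 10 11 14 3 4 12 15 8 9 0 5
Walk LF starting at row 14, prepending L[row]:
  step 1: row=14, L[14]='$', prepend. Next row=LF[14]=0
  step 2: row=0, L[0]='a', prepend. Next row=LF[0]=6
  step 3: row=6, L[6]='c', prepend. Next row=LF[6]=11
  step 4: row=11, L[11]='d', prepend. Next row=LF[11]=15
  step 5: row=15, L[15]='C', prepend. Next row=LF[15]=5
  step 6: row=5, L[5]='c', prepend. Next row=LF[5]=10
  step 7: row=10, L[10]='c', prepend. Next row=LF[10]=12
  step 8: row=12, L[12]='a', prepend. Next row=LF[12]=8
  step 9: row=8, L[8]='C', prepend. Next row=LF[8]=3
  step 10: row=3, L[3]='d', prepend. Next row=LF[3]=13
  step 11: row=13, L[13]='a', prepend. Next row=LF[13]=9
  step 12: row=9, L[9]='C', prepend. Next row=LF[9]=4
  step 13: row=4, L[4]='A', prepend. Next row=LF[4]=1
  step 14: row=1, L[1]='B', prepend. Next row=LF[1]=2
  step 15: row=2, L[2]='a', prepend. Next row=LF[2]=7
  step 16: row=7, L[7]='d', prepend. Next row=LF[7]=14
Reversed output: daBACadCaccCdca$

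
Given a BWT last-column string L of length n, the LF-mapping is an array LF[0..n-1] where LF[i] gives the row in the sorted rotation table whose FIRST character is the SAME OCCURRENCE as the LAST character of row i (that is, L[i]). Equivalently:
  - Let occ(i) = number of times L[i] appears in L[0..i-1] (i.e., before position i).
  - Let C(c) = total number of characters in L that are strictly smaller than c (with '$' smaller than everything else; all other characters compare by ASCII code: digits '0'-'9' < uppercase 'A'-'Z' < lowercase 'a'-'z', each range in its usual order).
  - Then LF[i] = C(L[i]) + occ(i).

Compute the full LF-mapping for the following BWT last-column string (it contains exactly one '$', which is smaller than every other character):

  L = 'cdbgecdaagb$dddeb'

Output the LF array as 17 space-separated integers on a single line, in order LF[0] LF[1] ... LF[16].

Char counts: '$':1, 'a':2, 'b':3, 'c':2, 'd':5, 'e':2, 'g':2
C (first-col start): C('$')=0, C('a')=1, C('b')=3, C('c')=6, C('d')=8, C('e')=13, C('g')=15
L[0]='c': occ=0, LF[0]=C('c')+0=6+0=6
L[1]='d': occ=0, LF[1]=C('d')+0=8+0=8
L[2]='b': occ=0, LF[2]=C('b')+0=3+0=3
L[3]='g': occ=0, LF[3]=C('g')+0=15+0=15
L[4]='e': occ=0, LF[4]=C('e')+0=13+0=13
L[5]='c': occ=1, LF[5]=C('c')+1=6+1=7
L[6]='d': occ=1, LF[6]=C('d')+1=8+1=9
L[7]='a': occ=0, LF[7]=C('a')+0=1+0=1
L[8]='a': occ=1, LF[8]=C('a')+1=1+1=2
L[9]='g': occ=1, LF[9]=C('g')+1=15+1=16
L[10]='b': occ=1, LF[10]=C('b')+1=3+1=4
L[11]='$': occ=0, LF[11]=C('$')+0=0+0=0
L[12]='d': occ=2, LF[12]=C('d')+2=8+2=10
L[13]='d': occ=3, LF[13]=C('d')+3=8+3=11
L[14]='d': occ=4, LF[14]=C('d')+4=8+4=12
L[15]='e': occ=1, LF[15]=C('e')+1=13+1=14
L[16]='b': occ=2, LF[16]=C('b')+2=3+2=5

Answer: 6 8 3 15 13 7 9 1 2 16 4 0 10 11 12 14 5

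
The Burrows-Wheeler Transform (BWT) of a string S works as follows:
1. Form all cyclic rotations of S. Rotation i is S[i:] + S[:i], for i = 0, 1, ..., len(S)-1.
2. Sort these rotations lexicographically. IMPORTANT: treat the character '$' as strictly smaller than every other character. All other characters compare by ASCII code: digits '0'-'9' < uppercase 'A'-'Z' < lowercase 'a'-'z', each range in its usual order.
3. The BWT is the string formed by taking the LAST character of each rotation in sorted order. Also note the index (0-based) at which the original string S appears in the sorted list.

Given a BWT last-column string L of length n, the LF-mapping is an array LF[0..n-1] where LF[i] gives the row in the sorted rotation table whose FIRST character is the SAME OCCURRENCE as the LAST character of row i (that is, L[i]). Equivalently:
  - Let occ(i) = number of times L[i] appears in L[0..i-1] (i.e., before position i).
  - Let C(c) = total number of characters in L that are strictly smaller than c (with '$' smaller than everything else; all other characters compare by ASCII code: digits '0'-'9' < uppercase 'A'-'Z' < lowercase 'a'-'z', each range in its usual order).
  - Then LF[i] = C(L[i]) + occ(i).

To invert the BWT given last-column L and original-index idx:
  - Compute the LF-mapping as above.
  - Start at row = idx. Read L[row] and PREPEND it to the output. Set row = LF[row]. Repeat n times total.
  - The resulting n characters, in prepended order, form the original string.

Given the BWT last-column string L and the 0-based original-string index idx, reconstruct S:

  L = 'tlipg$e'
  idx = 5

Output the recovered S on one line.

LF mapping: 6 4 3 5 2 0 1
Walk LF starting at row 5, prepending L[row]:
  step 1: row=5, L[5]='$', prepend. Next row=LF[5]=0
  step 2: row=0, L[0]='t', prepend. Next row=LF[0]=6
  step 3: row=6, L[6]='e', prepend. Next row=LF[6]=1
  step 4: row=1, L[1]='l', prepend. Next row=LF[1]=4
  step 5: row=4, L[4]='g', prepend. Next row=LF[4]=2
  step 6: row=2, L[2]='i', prepend. Next row=LF[2]=3
  step 7: row=3, L[3]='p', prepend. Next row=LF[3]=5
Reversed output: piglet$

Answer: piglet$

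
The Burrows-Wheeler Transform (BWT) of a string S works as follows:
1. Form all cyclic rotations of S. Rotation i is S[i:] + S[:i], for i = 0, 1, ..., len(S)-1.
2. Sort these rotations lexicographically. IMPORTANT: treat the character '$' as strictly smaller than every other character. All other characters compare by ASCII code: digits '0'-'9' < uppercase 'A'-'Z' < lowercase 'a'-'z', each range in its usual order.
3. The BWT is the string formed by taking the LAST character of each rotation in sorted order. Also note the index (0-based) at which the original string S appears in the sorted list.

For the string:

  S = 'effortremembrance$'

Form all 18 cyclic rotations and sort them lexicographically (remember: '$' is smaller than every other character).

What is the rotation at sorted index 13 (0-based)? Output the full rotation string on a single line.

All 18 rotations (rotation i = S[i:]+S[:i]):
  rot[0] = effortremembrance$
  rot[1] = ffortremembrance$e
  rot[2] = fortremembrance$ef
  rot[3] = ortremembrance$eff
  rot[4] = rtremembrance$effo
  rot[5] = tremembrance$effor
  rot[6] = remembrance$effort
  rot[7] = emembrance$effortr
  rot[8] = membrance$effortre
  rot[9] = embrance$effortrem
  rot[10] = mbrance$effortreme
  rot[11] = brance$effortremem
  rot[12] = rance$effortrememb
  rot[13] = ance$effortremembr
  rot[14] = nce$effortremembra
  rot[15] = ce$effortremembran
  rot[16] = e$effortremembranc
  rot[17] = $effortremembrance
Sorted (with $ < everything):
  sorted[0] = $effortremembrance
  sorted[1] = ance$effortremembr
  sorted[2] = brance$effortremem
  sorted[3] = ce$effortremembran
  sorted[4] = e$effortremembranc
  sorted[5] = effortremembrance$
  sorted[6] = embrance$effortrem
  sorted[7] = emembrance$effortr
  sorted[8] = ffortremembrance$e
  sorted[9] = fortremembrance$ef
  sorted[10] = mbrance$effortreme
  sorted[11] = membrance$effortre
  sorted[12] = nce$effortremembra
  sorted[13] = ortremembrance$eff
  sorted[14] = rance$effortrememb
  sorted[15] = remembrance$effort
  sorted[16] = rtremembrance$effo
  sorted[17] = tremembrance$effor
sorted[13] = ortremembrance$eff

Answer: ortremembrance$eff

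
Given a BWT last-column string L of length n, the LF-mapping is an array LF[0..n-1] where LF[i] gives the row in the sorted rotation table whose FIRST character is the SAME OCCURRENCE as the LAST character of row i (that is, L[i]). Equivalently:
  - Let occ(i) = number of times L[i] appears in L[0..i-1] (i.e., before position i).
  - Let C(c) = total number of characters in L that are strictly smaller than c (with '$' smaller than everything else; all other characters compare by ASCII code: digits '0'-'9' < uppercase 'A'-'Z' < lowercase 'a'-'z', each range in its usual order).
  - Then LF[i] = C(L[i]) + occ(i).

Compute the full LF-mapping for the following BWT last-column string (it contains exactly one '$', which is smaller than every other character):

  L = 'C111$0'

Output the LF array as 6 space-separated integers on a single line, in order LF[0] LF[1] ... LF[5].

Char counts: '$':1, '0':1, '1':3, 'C':1
C (first-col start): C('$')=0, C('0')=1, C('1')=2, C('C')=5
L[0]='C': occ=0, LF[0]=C('C')+0=5+0=5
L[1]='1': occ=0, LF[1]=C('1')+0=2+0=2
L[2]='1': occ=1, LF[2]=C('1')+1=2+1=3
L[3]='1': occ=2, LF[3]=C('1')+2=2+2=4
L[4]='$': occ=0, LF[4]=C('$')+0=0+0=0
L[5]='0': occ=0, LF[5]=C('0')+0=1+0=1

Answer: 5 2 3 4 0 1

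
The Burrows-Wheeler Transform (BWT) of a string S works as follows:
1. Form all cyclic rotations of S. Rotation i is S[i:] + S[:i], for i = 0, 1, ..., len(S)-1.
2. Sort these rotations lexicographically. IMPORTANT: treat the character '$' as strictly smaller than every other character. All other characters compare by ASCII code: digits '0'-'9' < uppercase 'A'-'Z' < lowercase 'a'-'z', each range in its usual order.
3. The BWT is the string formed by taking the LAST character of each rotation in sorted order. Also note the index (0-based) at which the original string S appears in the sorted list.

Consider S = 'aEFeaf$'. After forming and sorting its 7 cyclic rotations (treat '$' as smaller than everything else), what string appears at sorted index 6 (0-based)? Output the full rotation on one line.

Answer: f$aEFea

Derivation:
All 7 rotations (rotation i = S[i:]+S[:i]):
  rot[0] = aEFeaf$
  rot[1] = EFeaf$a
  rot[2] = Feaf$aE
  rot[3] = eaf$aEF
  rot[4] = af$aEFe
  rot[5] = f$aEFea
  rot[6] = $aEFeaf
Sorted (with $ < everything):
  sorted[0] = $aEFeaf
  sorted[1] = EFeaf$a
  sorted[2] = Feaf$aE
  sorted[3] = aEFeaf$
  sorted[4] = af$aEFe
  sorted[5] = eaf$aEF
  sorted[6] = f$aEFea
sorted[6] = f$aEFea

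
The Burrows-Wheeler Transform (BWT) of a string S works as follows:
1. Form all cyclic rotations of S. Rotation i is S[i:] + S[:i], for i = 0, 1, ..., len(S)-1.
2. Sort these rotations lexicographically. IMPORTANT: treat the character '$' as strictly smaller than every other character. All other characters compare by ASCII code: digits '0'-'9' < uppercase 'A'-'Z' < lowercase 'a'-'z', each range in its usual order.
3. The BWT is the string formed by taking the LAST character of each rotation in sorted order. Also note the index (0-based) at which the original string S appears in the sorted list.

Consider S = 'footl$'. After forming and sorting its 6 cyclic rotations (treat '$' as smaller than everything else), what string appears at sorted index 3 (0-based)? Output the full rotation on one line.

Answer: ootl$f

Derivation:
All 6 rotations (rotation i = S[i:]+S[:i]):
  rot[0] = footl$
  rot[1] = ootl$f
  rot[2] = otl$fo
  rot[3] = tl$foo
  rot[4] = l$foot
  rot[5] = $footl
Sorted (with $ < everything):
  sorted[0] = $footl
  sorted[1] = footl$
  sorted[2] = l$foot
  sorted[3] = ootl$f
  sorted[4] = otl$fo
  sorted[5] = tl$foo
sorted[3] = ootl$f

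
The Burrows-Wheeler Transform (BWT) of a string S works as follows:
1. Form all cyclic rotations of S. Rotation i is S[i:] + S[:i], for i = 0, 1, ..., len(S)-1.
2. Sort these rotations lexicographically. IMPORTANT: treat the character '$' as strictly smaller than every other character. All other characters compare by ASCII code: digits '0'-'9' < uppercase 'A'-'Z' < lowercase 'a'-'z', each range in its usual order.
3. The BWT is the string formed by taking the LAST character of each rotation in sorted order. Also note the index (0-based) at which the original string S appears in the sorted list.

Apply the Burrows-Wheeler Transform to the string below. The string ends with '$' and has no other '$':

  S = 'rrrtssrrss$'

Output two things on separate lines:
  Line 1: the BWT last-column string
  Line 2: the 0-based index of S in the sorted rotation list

All 11 rotations (rotation i = S[i:]+S[:i]):
  rot[0] = rrrtssrrss$
  rot[1] = rrtssrrss$r
  rot[2] = rtssrrss$rr
  rot[3] = tssrrss$rrr
  rot[4] = ssrrss$rrrt
  rot[5] = srrss$rrrts
  rot[6] = rrss$rrrtss
  rot[7] = rss$rrrtssr
  rot[8] = ss$rrrtssrr
  rot[9] = s$rrrtssrrs
  rot[10] = $rrrtssrrss
Sorted (with $ < everything):
  sorted[0] = $rrrtssrrss  (last char: 's')
  sorted[1] = rrrtssrrss$  (last char: '$')
  sorted[2] = rrss$rrrtss  (last char: 's')
  sorted[3] = rrtssrrss$r  (last char: 'r')
  sorted[4] = rss$rrrtssr  (last char: 'r')
  sorted[5] = rtssrrss$rr  (last char: 'r')
  sorted[6] = s$rrrtssrrs  (last char: 's')
  sorted[7] = srrss$rrrts  (last char: 's')
  sorted[8] = ss$rrrtssrr  (last char: 'r')
  sorted[9] = ssrrss$rrrt  (last char: 't')
  sorted[10] = tssrrss$rrr  (last char: 'r')
Last column: s$srrrssrtr
Original string S is at sorted index 1

Answer: s$srrrssrtr
1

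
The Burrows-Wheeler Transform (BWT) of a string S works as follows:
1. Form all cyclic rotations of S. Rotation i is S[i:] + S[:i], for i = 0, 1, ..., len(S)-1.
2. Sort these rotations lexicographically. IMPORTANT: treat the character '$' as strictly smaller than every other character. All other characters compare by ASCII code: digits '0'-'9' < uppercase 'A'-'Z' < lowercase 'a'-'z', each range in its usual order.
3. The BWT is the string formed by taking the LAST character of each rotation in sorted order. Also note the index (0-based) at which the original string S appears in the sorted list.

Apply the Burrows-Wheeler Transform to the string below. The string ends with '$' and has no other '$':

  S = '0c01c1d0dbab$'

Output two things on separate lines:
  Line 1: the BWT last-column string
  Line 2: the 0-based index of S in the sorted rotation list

All 13 rotations (rotation i = S[i:]+S[:i]):
  rot[0] = 0c01c1d0dbab$
  rot[1] = c01c1d0dbab$0
  rot[2] = 01c1d0dbab$0c
  rot[3] = 1c1d0dbab$0c0
  rot[4] = c1d0dbab$0c01
  rot[5] = 1d0dbab$0c01c
  rot[6] = d0dbab$0c01c1
  rot[7] = 0dbab$0c01c1d
  rot[8] = dbab$0c01c1d0
  rot[9] = bab$0c01c1d0d
  rot[10] = ab$0c01c1d0db
  rot[11] = b$0c01c1d0dba
  rot[12] = $0c01c1d0dbab
Sorted (with $ < everything):
  sorted[0] = $0c01c1d0dbab  (last char: 'b')
  sorted[1] = 01c1d0dbab$0c  (last char: 'c')
  sorted[2] = 0c01c1d0dbab$  (last char: '$')
  sorted[3] = 0dbab$0c01c1d  (last char: 'd')
  sorted[4] = 1c1d0dbab$0c0  (last char: '0')
  sorted[5] = 1d0dbab$0c01c  (last char: 'c')
  sorted[6] = ab$0c01c1d0db  (last char: 'b')
  sorted[7] = b$0c01c1d0dba  (last char: 'a')
  sorted[8] = bab$0c01c1d0d  (last char: 'd')
  sorted[9] = c01c1d0dbab$0  (last char: '0')
  sorted[10] = c1d0dbab$0c01  (last char: '1')
  sorted[11] = d0dbab$0c01c1  (last char: '1')
  sorted[12] = dbab$0c01c1d0  (last char: '0')
Last column: bc$d0cbad0110
Original string S is at sorted index 2

Answer: bc$d0cbad0110
2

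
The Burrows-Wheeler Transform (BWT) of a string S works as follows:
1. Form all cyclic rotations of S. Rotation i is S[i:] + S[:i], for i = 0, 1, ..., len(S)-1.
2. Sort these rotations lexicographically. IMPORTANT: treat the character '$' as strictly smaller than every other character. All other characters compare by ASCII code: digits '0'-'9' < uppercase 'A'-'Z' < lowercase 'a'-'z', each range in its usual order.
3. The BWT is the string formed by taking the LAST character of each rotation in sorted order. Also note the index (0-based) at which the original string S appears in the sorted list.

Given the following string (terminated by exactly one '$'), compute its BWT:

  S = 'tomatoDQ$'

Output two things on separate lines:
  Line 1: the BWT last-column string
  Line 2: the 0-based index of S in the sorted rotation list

Answer: QoDmotta$
8

Derivation:
All 9 rotations (rotation i = S[i:]+S[:i]):
  rot[0] = tomatoDQ$
  rot[1] = omatoDQ$t
  rot[2] = matoDQ$to
  rot[3] = atoDQ$tom
  rot[4] = toDQ$toma
  rot[5] = oDQ$tomat
  rot[6] = DQ$tomato
  rot[7] = Q$tomatoD
  rot[8] = $tomatoDQ
Sorted (with $ < everything):
  sorted[0] = $tomatoDQ  (last char: 'Q')
  sorted[1] = DQ$tomato  (last char: 'o')
  sorted[2] = Q$tomatoD  (last char: 'D')
  sorted[3] = atoDQ$tom  (last char: 'm')
  sorted[4] = matoDQ$to  (last char: 'o')
  sorted[5] = oDQ$tomat  (last char: 't')
  sorted[6] = omatoDQ$t  (last char: 't')
  sorted[7] = toDQ$toma  (last char: 'a')
  sorted[8] = tomatoDQ$  (last char: '$')
Last column: QoDmotta$
Original string S is at sorted index 8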